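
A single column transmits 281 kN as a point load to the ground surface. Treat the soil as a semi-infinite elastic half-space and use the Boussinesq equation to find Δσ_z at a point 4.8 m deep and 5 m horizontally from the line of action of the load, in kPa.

Δσ_z ≈ 0.928 kPa

Boussinesq vertical stress below a point load on an elastic half-space:
Δσ_z = 3P/(2πz²) · [1 + (r/z)²]^(−5/2)
r/z = 5/4.8 = 1.0417; [1+(r/z)²]^(−5/2) = 0.15929.
Δσ_z = 3×281/(2π×4.8²) × 0.15929 = 5.8232 × 0.15929 = 0.9276 kPa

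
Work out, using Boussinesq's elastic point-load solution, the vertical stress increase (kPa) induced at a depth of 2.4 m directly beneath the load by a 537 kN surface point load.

Δσ_z ≈ 44.5 kPa

Boussinesq vertical stress below a point load on an elastic half-space:
Δσ_z = 3P/(2πz²) · [1 + (r/z)²]^(−5/2)
r/z = 0/2.4 = 0; [1+(r/z)²]^(−5/2) = 1.
Δσ_z = 3×537/(2π×2.4²) × 1 = 44.514 × 1 = 44.51 kPa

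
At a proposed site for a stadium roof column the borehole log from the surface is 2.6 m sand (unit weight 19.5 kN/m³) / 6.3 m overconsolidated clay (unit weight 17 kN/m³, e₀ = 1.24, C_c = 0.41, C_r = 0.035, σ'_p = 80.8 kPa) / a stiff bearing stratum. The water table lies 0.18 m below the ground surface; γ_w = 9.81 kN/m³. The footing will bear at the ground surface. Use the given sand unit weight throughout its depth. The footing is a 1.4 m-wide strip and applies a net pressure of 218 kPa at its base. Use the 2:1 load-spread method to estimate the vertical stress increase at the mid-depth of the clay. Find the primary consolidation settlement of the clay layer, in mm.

Mid-depth of clay below the ground surface: z = 2.6 + 6.3/2 = 5.75 m.
Total vertical stress at mid-clay: σ_v = 19.5×2.6 + 17×3.15 = 104.25 kPa.
Pore pressure: u = 9.81×(5.75 − 0.18) = 54.642 kPa.
Initial effective stress: σ'_0 = σ_v − u = 104.25 − 54.642 = 49.608 kPa.
Stress increase at mid-clay by the 2:1 spreading method:
Δσ = qB/(B+z) = 218×1.4/(1.4+5.75) = 42.685 kPa
Final effective stress: σ'_f = 49.608 + 42.685 = 92.293 kPa.
σ'_f = 92.293 > σ'_p = 80.8 kPa, so the stress path crosses the preconsolidation pressure — recompression up to σ'_p, then virgin compression beyond:
S_c = H/(1+e₀)·[C_r·log₁₀(σ'_p/σ'_0) + C_c·log₁₀(σ'_f/σ'_p)]
    = 6.3/2.24 × [0.035×log₁₀(80.8/49.608) + 0.41×log₁₀(92.293/80.8)]
    = 2.8125 × [0.0074151 + 0.023681] = 0.08746 m

S_c ≈ 87.5 mm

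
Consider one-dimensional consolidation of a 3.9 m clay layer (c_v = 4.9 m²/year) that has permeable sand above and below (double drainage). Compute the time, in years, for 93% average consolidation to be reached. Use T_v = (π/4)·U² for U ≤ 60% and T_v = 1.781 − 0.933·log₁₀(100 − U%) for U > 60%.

Drainage path length: H_d = H/2 = 1.95 m (double drainage).
U > 60%: T_v = 1.781 − 0.933·log₁₀(100 − 93) = 0.99252.
t = T_v·H_d²/c_v = 0.99252×1.95²/4.9 = 0.7702 years.

t ≈ 0.77 years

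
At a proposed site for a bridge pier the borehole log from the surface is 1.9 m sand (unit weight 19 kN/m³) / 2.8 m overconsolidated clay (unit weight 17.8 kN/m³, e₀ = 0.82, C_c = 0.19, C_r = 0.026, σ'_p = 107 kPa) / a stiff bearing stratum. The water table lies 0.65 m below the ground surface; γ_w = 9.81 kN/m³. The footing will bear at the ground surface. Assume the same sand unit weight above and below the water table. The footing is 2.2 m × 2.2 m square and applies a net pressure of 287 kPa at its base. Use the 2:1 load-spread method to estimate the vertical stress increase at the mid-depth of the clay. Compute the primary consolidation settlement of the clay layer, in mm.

S_c ≈ 14.6 mm

Mid-depth of clay below the ground surface: z = 1.9 + 2.8/2 = 3.3 m.
Total vertical stress at mid-clay: σ_v = 19×1.9 + 17.8×1.4 = 61.02 kPa.
Pore pressure: u = 9.81×(3.3 − 0.65) = 25.997 kPa.
Initial effective stress: σ'_0 = σ_v − u = 61.02 − 25.997 = 35.023 kPa.
Stress increase at mid-clay by the 2:1 spreading method:
Δσ = qBL/((B+z)(L+z)) = 287×2.2×2.2/((2.2+3.3)(2.2+3.3)) = 45.92 kPa
Final effective stress: σ'_f = 35.023 + 45.92 = 80.943 kPa.
σ'_f = 80.943 ≤ σ'_p = 107 kPa, so the clay remains overconsolidated and only the recompression index applies:
S_c = C_r·H/(1+e₀)·log₁₀(σ'_f/σ'_0) = 0.026×2.8/1.82×log₁₀(80.943/35.023)
    = 0.040001 × 0.36383 = 0.01455 m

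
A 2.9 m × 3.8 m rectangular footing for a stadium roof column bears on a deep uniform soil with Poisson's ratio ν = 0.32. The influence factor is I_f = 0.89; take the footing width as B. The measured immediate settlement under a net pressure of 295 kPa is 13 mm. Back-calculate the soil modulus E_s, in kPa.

E_s ≈ 52600 kPa

S_e = q·B·(1−ν²)/E_s · I_f  ⇒  E_s = q·B·(1−ν²)·I_f / S_e.
E_s = 295 × 2.9 × 0.8976 × 0.89 / 0.013 = 52570 kPa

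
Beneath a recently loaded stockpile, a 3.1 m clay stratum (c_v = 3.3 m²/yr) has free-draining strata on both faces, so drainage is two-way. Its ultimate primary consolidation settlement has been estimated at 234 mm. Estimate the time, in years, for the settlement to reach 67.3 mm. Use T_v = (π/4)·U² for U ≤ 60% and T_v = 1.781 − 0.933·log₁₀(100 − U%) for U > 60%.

t ≈ 0.0473 years

Drainage path length: H_d = H/2 = 1.55 m (double drainage).
U = S(t)/S_ult = 67.3/234 = 0.2876.
U ≤ 60%: T_v = (π/4)·U² = (π/4)×0.28761² = 0.064966.
t = T_v·H_d²/c_v = 0.064966×1.55²/3.3 = 0.0473 years.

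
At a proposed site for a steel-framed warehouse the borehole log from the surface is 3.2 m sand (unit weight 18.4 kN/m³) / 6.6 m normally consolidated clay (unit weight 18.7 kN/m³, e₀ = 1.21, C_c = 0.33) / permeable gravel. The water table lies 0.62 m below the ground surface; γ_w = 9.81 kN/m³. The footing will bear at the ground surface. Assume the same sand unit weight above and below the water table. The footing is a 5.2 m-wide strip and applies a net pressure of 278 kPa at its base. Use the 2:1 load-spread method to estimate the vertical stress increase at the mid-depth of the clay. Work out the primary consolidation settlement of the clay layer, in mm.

S_c ≈ 465 mm

Mid-depth of clay below the ground surface: z = 3.2 + 6.6/2 = 6.5 m.
Total vertical stress at mid-clay: σ_v = 18.4×3.2 + 18.7×3.3 = 120.59 kPa.
Pore pressure: u = 9.81×(6.5 − 0.62) = 57.683 kPa.
Initial effective stress: σ'_0 = σ_v − u = 120.59 − 57.683 = 62.907 kPa.
Stress increase at mid-clay by the 2:1 spreading method:
Δσ = qB/(B+z) = 278×5.2/(5.2+6.5) = 123.56 kPa
Final effective stress: σ'_f = σ'_0 + Δσ = 62.907 + 123.56 = 186.47 kPa.
Normally consolidated clay, so the full stress increment lies on the virgin compression line:
S_c = C_c·H/(1+e₀)·log₁₀(σ'_f/σ'_0) = 0.33×6.6/(1+1.21)×log₁₀(186.47/62.907)
    = 0.98552 × 0.47191 = 0.4651 m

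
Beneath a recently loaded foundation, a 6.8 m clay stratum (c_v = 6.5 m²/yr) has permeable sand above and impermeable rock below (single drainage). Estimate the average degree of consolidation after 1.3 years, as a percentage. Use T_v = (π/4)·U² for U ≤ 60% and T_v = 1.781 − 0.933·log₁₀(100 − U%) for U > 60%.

Drainage path length: H_d = H = 6.8 m (single drainage).
T_v = c_v·t/H_d² = 6.5×1.3/6.8² = 0.18274.
T_v = 0.18274 corresponds to the U ≤ 60% branch:
U = √(4T_v/π) = 0.4824

U ≈ 48.2 %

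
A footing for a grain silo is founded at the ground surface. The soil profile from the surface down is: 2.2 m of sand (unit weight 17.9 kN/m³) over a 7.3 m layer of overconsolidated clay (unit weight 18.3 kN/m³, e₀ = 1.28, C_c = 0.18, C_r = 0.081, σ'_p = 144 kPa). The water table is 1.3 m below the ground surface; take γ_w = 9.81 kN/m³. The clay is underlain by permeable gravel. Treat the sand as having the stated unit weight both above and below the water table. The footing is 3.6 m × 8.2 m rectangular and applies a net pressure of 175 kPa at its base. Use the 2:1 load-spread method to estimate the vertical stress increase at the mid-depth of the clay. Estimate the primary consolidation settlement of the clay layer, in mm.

S_c ≈ 55.2 mm

Mid-depth of clay below the ground surface: z = 2.2 + 7.3/2 = 5.85 m.
Total vertical stress at mid-clay: σ_v = 17.9×2.2 + 18.3×3.65 = 106.18 kPa.
Pore pressure: u = 9.81×(5.85 − 1.3) = 44.636 kPa.
Initial effective stress: σ'_0 = σ_v − u = 106.18 − 44.636 = 61.544 kPa.
Stress increase at mid-clay by the 2:1 spreading method:
Δσ = qBL/((B+z)(L+z)) = 175×3.6×8.2/((3.6+5.85)(8.2+5.85)) = 38.909 kPa
Final effective stress: σ'_f = 61.544 + 38.909 = 100.45 kPa.
σ'_f = 100.45 ≤ σ'_p = 144 kPa, so the clay remains overconsolidated and only the recompression index applies:
S_c = C_r·H/(1+e₀)·log₁₀(σ'_f/σ'_0) = 0.081×7.3/2.28×log₁₀(100.45/61.544)
    = 0.25935 × 0.21276 = 0.05518 m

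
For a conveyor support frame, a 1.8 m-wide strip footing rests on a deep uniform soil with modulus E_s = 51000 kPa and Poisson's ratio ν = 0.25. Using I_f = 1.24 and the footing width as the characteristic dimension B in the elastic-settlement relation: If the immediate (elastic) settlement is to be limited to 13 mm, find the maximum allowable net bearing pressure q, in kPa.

q ≈ 317 kPa

S_e = q·B·(1−ν²)/E_s · I_f  ⇒  q = S_e·E_s / (B·(1−ν²)·I_f).
q = 0.013 × 51000 / (1.8 × 0.9375 × 1.24) = 316.8 kPa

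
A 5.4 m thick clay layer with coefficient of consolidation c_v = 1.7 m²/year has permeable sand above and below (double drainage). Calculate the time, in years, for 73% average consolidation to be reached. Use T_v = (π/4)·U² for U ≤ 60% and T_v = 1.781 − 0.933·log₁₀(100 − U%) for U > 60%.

Drainage path length: H_d = H/2 = 2.7 m (double drainage).
U > 60%: T_v = 1.781 − 0.933·log₁₀(100 − 73) = 0.44554.
t = T_v·H_d²/c_v = 0.44554×2.7²/1.7 = 1.911 years.

t ≈ 1.91 years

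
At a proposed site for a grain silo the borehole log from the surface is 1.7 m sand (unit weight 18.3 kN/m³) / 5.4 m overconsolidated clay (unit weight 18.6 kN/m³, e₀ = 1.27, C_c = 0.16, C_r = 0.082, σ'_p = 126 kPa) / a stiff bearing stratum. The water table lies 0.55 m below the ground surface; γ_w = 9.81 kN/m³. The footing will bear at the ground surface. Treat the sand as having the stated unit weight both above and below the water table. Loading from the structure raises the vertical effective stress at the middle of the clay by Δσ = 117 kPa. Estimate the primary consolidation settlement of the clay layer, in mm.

Mid-depth of clay below the ground surface: z = 1.7 + 5.4/2 = 4.4 m.
Total vertical stress at mid-clay: σ_v = 18.3×1.7 + 18.6×2.7 = 81.33 kPa.
Pore pressure: u = 9.81×(4.4 − 0.55) = 37.769 kPa.
Initial effective stress: σ'_0 = σ_v − u = 81.33 − 37.769 = 43.561 kPa.
Final effective stress: σ'_f = 43.561 + 117 = 160.56 kPa.
σ'_f = 160.56 > σ'_p = 126 kPa, so the stress path crosses the preconsolidation pressure — recompression up to σ'_p, then virgin compression beyond:
S_c = H/(1+e₀)·[C_r·log₁₀(σ'_p/σ'_0) + C_c·log₁₀(σ'_f/σ'_p)]
    = 5.4/2.27 × [0.082×log₁₀(126/43.561) + 0.16×log₁₀(160.56/126)]
    = 2.3789 × [0.037824 + 0.016843] = 0.13 m

S_c ≈ 130 mm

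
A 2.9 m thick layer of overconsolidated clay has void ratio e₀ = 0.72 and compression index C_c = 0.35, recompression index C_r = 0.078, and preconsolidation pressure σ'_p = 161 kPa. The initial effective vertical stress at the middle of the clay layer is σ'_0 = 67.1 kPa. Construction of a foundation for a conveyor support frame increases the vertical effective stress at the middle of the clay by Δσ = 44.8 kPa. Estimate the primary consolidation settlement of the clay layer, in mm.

Final effective stress: σ'_f = 67.1 + 44.8 = 111.9 kPa.
σ'_f = 111.9 ≤ σ'_p = 161 kPa, so the clay remains overconsolidated and only the recompression index applies:
S_c = C_r·H/(1+e₀)·log₁₀(σ'_f/σ'_0) = 0.078×2.9/1.72×log₁₀(111.9/67.1)
    = 0.13151 × 0.22211 = 0.02921 m

S_c ≈ 29.2 mm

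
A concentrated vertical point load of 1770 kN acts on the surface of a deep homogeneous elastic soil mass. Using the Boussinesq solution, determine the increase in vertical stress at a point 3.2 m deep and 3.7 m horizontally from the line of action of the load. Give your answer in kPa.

Boussinesq vertical stress below a point load on an elastic half-space:
Δσ_z = 3P/(2πz²) · [1 + (r/z)²]^(−5/2)
r/z = 3.7/3.2 = 1.1562; [1+(r/z)²]^(−5/2) = 0.11978.
Δσ_z = 3×1770/(2π×3.2²) × 0.11978 = 82.531 × 0.11978 = 9.886 kPa

Δσ_z ≈ 9.89 kPa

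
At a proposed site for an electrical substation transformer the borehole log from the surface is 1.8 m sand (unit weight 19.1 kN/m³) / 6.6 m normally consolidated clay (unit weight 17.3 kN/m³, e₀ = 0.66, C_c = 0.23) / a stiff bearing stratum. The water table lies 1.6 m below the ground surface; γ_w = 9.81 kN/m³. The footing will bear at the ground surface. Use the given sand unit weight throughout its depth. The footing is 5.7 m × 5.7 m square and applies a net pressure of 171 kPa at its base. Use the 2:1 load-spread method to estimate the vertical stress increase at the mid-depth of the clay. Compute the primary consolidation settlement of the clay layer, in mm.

Mid-depth of clay below the ground surface: z = 1.8 + 6.6/2 = 5.1 m.
Total vertical stress at mid-clay: σ_v = 19.1×1.8 + 17.3×3.3 = 91.47 kPa.
Pore pressure: u = 9.81×(5.1 − 1.6) = 34.335 kPa.
Initial effective stress: σ'_0 = σ_v − u = 91.47 − 34.335 = 57.135 kPa.
Stress increase at mid-clay by the 2:1 spreading method:
Δσ = qBL/((B+z)(L+z)) = 171×5.7×5.7/((5.7+5.1)(5.7+5.1)) = 47.632 kPa
Final effective stress: σ'_f = σ'_0 + Δσ = 57.135 + 47.632 = 104.77 kPa.
Normally consolidated clay, so the full stress increment lies on the virgin compression line:
S_c = C_c·H/(1+e₀)·log₁₀(σ'_f/σ'_0) = 0.23×6.6/(1+0.66)×log₁₀(104.77/57.135)
    = 0.91446 × 0.26333 = 0.2408 m

S_c ≈ 241 mm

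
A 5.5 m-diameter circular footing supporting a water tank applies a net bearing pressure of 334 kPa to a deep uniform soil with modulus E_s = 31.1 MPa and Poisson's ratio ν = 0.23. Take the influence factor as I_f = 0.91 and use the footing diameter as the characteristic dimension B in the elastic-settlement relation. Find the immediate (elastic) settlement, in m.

Immediate (elastic) settlement: S_e = q·B·(1−ν²)/E_s · I_f.
E_s = 31.1 MPa = 31100 kPa.
S_e = 334 × 5.5 × (1 − 0.23²) / 31100 × 0.91
    = 334 × 5.5 × 0.9471 / 31100 × 0.91
    = 0.05091 m

S_e ≈ 0.0509 m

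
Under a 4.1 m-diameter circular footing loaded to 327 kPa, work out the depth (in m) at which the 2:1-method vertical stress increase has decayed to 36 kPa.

z ≈ 8.26 m

2:1 spreading — at depth z the loaded area has grown by z in each plan dimension:
qD²/(D+z)² = Δσ_z ⇒ z = D(√(q/Δσ_z) − 1) = 4.1×(√(327/36) − 1) = 8.257 m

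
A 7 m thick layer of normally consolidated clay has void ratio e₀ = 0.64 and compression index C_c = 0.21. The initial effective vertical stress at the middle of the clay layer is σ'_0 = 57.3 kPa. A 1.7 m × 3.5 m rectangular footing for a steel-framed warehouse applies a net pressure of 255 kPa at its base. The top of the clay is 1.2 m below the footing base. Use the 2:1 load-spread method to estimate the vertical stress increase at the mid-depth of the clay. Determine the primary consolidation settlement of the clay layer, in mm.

S_c ≈ 159 mm

Mid-depth of clay below the footing base: z = 1.2 + 7/2 = 4.7 m.
Stress increase at mid-clay by the 2:1 spreading method:
Δσ = qBL/((B+z)(L+z)) = 255×1.7×3.5/((1.7+4.7)(3.5+4.7)) = 28.911 kPa
Final effective stress: σ'_f = σ'_0 + Δσ = 57.3 + 28.911 = 86.211 kPa.
Normally consolidated clay, so the full stress increment lies on the virgin compression line:
S_c = C_c·H/(1+e₀)·log₁₀(σ'_f/σ'_0) = 0.21×7/(1+0.64)×log₁₀(86.211/57.3)
    = 0.89634 × 0.17741 = 0.159 m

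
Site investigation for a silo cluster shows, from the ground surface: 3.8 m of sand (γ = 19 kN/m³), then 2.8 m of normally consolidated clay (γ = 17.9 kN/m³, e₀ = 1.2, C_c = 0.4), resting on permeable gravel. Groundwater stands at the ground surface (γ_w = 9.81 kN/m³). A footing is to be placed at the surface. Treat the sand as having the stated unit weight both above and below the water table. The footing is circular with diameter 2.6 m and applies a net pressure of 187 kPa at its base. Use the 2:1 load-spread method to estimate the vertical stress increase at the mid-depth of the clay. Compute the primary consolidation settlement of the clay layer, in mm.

Mid-depth of clay below the ground surface: z = 3.8 + 2.8/2 = 5.2 m.
Total vertical stress at mid-clay: σ_v = 19×3.8 + 17.9×1.4 = 97.26 kPa.
Pore pressure: u = 9.81×(5.2 − 0) = 51.012 kPa.
Initial effective stress: σ'_0 = σ_v − u = 97.26 − 51.012 = 46.248 kPa.
Stress increase at mid-clay by the 2:1 spreading method:
Δσ ≈ qD²/(D+z)² = 187×2.6²/(2.6+5.2)² = 20.778 kPa
Final effective stress: σ'_f = σ'_0 + Δσ = 46.248 + 20.778 = 67.026 kPa.
Normally consolidated clay, so the full stress increment lies on the virgin compression line:
S_c = C_c·H/(1+e₀)·log₁₀(σ'_f/σ'_0) = 0.4×2.8/(1+1.2)×log₁₀(67.026/46.248)
    = 0.50909 × 0.16115 = 0.08204 m

S_c ≈ 82 mm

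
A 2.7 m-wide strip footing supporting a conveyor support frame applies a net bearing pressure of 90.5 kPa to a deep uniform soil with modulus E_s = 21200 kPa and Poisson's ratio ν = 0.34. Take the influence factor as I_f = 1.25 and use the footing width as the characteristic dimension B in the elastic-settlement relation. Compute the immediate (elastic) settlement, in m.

Immediate (elastic) settlement: S_e = q·B·(1−ν²)/E_s · I_f.
S_e = 90.5 × 2.7 × (1 − 0.34²) / 21200 × 1.25
    = 90.5 × 2.7 × 0.8844 / 21200 × 1.25
    = 0.01274 m

S_e ≈ 0.0127 m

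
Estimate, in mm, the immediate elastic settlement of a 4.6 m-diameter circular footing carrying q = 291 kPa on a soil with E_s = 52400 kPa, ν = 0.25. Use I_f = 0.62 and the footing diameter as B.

Immediate (elastic) settlement: S_e = q·B·(1−ν²)/E_s · I_f.
S_e = 291 × 4.6 × (1 − 0.25²) / 52400 × 0.62
    = 291 × 4.6 × 0.9375 / 52400 × 0.62
    = 0.01485 m = 14.85 mm

S_e ≈ 14.8 mm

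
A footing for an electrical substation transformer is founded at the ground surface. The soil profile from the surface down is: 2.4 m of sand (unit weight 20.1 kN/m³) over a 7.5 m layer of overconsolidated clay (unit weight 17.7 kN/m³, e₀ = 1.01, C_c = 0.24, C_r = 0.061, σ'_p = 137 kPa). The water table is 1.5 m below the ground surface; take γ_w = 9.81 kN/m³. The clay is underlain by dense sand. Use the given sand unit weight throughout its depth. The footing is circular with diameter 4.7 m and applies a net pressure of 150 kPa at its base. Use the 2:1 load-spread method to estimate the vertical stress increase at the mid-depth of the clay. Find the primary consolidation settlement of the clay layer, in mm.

S_c ≈ 33.8 mm

Mid-depth of clay below the ground surface: z = 2.4 + 7.5/2 = 6.15 m.
Total vertical stress at mid-clay: σ_v = 20.1×2.4 + 17.7×3.75 = 114.62 kPa.
Pore pressure: u = 9.81×(6.15 − 1.5) = 45.617 kPa.
Initial effective stress: σ'_0 = σ_v − u = 114.62 − 45.617 = 69.003 kPa.
Stress increase at mid-clay by the 2:1 spreading method:
Δσ ≈ qD²/(D+z)² = 150×4.7²/(4.7+6.15)² = 28.147 kPa
Final effective stress: σ'_f = 69.003 + 28.147 = 97.15 kPa.
σ'_f = 97.15 ≤ σ'_p = 137 kPa, so the clay remains overconsolidated and only the recompression index applies:
S_c = C_r·H/(1+e₀)·log₁₀(σ'_f/σ'_0) = 0.061×7.5/2.01×log₁₀(97.15/69.003)
    = 0.22761 × 0.14857 = 0.03382 m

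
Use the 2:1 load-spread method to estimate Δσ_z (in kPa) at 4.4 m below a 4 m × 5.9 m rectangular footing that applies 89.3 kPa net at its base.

Δσ_z ≈ 24.4 kPa

By the 2:1 method the load spreads at 1 horizontal : 2 vertical, so at depth z the loaded area has grown by z in each plan dimension:
Δσ = qBL/((B+z)(L+z)) = 89.3×4×5.9/((4+4.4)(5.9+4.4)) = 24.358 kPa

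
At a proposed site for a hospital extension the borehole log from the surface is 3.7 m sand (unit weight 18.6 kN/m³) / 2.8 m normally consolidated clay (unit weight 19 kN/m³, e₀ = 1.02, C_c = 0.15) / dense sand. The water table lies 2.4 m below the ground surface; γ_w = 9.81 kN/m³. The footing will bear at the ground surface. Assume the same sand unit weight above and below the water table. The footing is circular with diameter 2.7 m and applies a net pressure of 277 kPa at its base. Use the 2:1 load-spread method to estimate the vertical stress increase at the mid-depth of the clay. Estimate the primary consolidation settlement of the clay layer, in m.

Mid-depth of clay below the ground surface: z = 3.7 + 2.8/2 = 5.1 m.
Total vertical stress at mid-clay: σ_v = 18.6×3.7 + 19×1.4 = 95.42 kPa.
Pore pressure: u = 9.81×(5.1 − 2.4) = 26.487 kPa.
Initial effective stress: σ'_0 = σ_v − u = 95.42 − 26.487 = 68.933 kPa.
Stress increase at mid-clay by the 2:1 spreading method:
Δσ ≈ qD²/(D+z)² = 277×2.7²/(2.7+5.1)² = 33.191 kPa
Final effective stress: σ'_f = σ'_0 + Δσ = 68.933 + 33.191 = 102.12 kPa.
Normally consolidated clay, so the full stress increment lies on the virgin compression line:
S_c = C_c·H/(1+e₀)·log₁₀(σ'_f/σ'_0) = 0.15×2.8/(1+1.02)×log₁₀(102.12/68.933)
    = 0.20792 × 0.17068 = 0.03549 m

S_c ≈ 0.0355 m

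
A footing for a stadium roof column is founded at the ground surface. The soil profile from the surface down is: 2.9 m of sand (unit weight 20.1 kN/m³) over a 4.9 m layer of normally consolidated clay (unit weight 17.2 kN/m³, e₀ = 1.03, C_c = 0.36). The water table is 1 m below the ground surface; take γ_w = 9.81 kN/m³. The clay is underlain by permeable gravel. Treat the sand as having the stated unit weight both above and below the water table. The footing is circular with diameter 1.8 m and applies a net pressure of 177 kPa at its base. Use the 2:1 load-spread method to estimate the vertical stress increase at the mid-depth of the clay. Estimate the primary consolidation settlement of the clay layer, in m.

S_c ≈ 0.067 m

Mid-depth of clay below the ground surface: z = 2.9 + 4.9/2 = 5.35 m.
Total vertical stress at mid-clay: σ_v = 20.1×2.9 + 17.2×2.45 = 100.43 kPa.
Pore pressure: u = 9.81×(5.35 − 1) = 42.673 kPa.
Initial effective stress: σ'_0 = σ_v − u = 100.43 − 42.673 = 57.757 kPa.
Stress increase at mid-clay by the 2:1 spreading method:
Δσ ≈ qD²/(D+z)² = 177×1.8²/(1.8+5.35)² = 11.218 kPa
Final effective stress: σ'_f = σ'_0 + Δσ = 57.757 + 11.218 = 68.975 kPa.
Normally consolidated clay, so the full stress increment lies on the virgin compression line:
S_c = C_c·H/(1+e₀)·log₁₀(σ'_f/σ'_0) = 0.36×4.9/(1+1.03)×log₁₀(68.975/57.757)
    = 0.86897 × 0.077087 = 0.06699 m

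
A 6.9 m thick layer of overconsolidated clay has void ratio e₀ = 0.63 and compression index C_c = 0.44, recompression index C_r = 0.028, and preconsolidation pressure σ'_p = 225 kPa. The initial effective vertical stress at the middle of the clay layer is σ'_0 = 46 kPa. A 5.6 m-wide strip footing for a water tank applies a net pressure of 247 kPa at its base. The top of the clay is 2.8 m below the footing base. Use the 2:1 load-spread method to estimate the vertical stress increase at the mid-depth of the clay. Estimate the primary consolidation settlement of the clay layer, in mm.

S_c ≈ 65 mm

Mid-depth of clay below the footing base: z = 2.8 + 6.9/2 = 6.25 m.
Stress increase at mid-clay by the 2:1 spreading method:
Δσ = qB/(B+z) = 247×5.6/(5.6+6.25) = 116.73 kPa
Final effective stress: σ'_f = 46 + 116.73 = 162.73 kPa.
σ'_f = 162.73 ≤ σ'_p = 225 kPa, so the clay remains overconsolidated and only the recompression index applies:
S_c = C_r·H/(1+e₀)·log₁₀(σ'_f/σ'_0) = 0.028×6.9/1.63×log₁₀(162.73/46)
    = 0.11853 × 0.54871 = 0.06504 m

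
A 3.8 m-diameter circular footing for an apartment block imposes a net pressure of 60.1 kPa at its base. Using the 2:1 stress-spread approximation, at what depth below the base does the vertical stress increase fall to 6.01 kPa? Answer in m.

2:1 spreading — at depth z the loaded area has grown by z in each plan dimension:
qD²/(D+z)² = Δσ_z ⇒ z = D(√(q/Δσ_z) − 1) = 3.8×(√(60.1/6.01) − 1) = 8.217 m

z ≈ 8.22 m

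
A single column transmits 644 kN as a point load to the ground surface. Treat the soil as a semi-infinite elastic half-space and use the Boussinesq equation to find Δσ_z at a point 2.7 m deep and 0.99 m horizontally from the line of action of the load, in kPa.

Δσ_z ≈ 30.8 kPa

Boussinesq vertical stress below a point load on an elastic half-space:
Δσ_z = 3P/(2πz²) · [1 + (r/z)²]^(−5/2)
r/z = 0.99/2.7 = 0.36667; [1+(r/z)²]^(−5/2) = 0.72953.
Δσ_z = 3×644/(2π×2.7²) × 0.72953 = 42.179 × 0.72953 = 30.77 kPa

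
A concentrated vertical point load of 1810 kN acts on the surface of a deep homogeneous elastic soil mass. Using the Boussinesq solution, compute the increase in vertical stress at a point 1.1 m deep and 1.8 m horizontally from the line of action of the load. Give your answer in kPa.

Δσ_z ≈ 27.5 kPa

Boussinesq vertical stress below a point load on an elastic half-space:
Δσ_z = 3P/(2πz²) · [1 + (r/z)²]^(−5/2)
r/z = 1.8/1.1 = 1.6364; [1+(r/z)²]^(−5/2) = 0.038553.
Δσ_z = 3×1810/(2π×1.1²) × 0.038553 = 714.22 × 0.038553 = 27.54 kPa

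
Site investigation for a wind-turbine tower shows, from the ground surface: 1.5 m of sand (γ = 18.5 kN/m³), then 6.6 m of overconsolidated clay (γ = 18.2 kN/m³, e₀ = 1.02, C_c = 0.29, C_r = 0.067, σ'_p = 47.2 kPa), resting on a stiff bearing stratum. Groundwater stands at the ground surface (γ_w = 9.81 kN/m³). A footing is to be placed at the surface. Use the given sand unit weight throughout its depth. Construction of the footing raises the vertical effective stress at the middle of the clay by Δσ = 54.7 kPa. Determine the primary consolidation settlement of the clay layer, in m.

S_c ≈ 0.304 m

Mid-depth of clay below the ground surface: z = 1.5 + 6.6/2 = 4.8 m.
Total vertical stress at mid-clay: σ_v = 18.5×1.5 + 18.2×3.3 = 87.81 kPa.
Pore pressure: u = 9.81×(4.8 − 0) = 47.088 kPa.
Initial effective stress: σ'_0 = σ_v − u = 87.81 − 47.088 = 40.722 kPa.
Final effective stress: σ'_f = 40.722 + 54.7 = 95.422 kPa.
σ'_f = 95.422 > σ'_p = 47.2 kPa, so the stress path crosses the preconsolidation pressure — recompression up to σ'_p, then virgin compression beyond:
S_c = H/(1+e₀)·[C_r·log₁₀(σ'_p/σ'_0) + C_c·log₁₀(σ'_f/σ'_p)]
    = 6.6/2.02 × [0.067×log₁₀(47.2/40.722) + 0.29×log₁₀(95.422/47.2)]
    = 3.2673 × [0.0042956 + 0.088655] = 0.3037 m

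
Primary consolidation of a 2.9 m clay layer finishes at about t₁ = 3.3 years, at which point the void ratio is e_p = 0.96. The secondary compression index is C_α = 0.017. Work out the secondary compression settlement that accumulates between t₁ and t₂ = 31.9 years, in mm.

S_s ≈ 24.8 mm

Secondary compression: S_s = C_α·H/(1+e_p)·log₁₀(t₂/t₁)
S_s = 0.017×2.9/(1+0.96)×log₁₀(31.9/3.3)
    = 0.02515 × 0.9853 = 0.02478 m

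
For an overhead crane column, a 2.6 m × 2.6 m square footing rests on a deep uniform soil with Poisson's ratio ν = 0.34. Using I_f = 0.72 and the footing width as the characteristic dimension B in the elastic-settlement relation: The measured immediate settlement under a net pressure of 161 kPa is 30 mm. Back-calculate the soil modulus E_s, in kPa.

S_e = q·B·(1−ν²)/E_s · I_f  ⇒  E_s = q·B·(1−ν²)·I_f / S_e.
E_s = 161 × 2.6 × 0.8844 × 0.72 / 0.03 = 8885 kPa

E_s ≈ 8890 kPa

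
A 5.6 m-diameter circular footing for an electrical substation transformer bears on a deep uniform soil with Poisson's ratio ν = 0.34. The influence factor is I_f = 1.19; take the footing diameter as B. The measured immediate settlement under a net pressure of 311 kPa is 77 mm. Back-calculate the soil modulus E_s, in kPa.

S_e = q·B·(1−ν²)/E_s · I_f  ⇒  E_s = q·B·(1−ν²)·I_f / S_e.
E_s = 311 × 5.6 × 0.8844 × 1.19 / 0.077 = 23800 kPa

E_s ≈ 23800 kPa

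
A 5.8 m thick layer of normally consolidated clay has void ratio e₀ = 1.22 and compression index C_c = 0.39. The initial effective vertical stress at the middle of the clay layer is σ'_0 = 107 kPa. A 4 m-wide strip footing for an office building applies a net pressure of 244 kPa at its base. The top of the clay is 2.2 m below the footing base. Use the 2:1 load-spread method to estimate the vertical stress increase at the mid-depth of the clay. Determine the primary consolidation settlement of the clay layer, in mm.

Mid-depth of clay below the footing base: z = 2.2 + 5.8/2 = 5.1 m.
Stress increase at mid-clay by the 2:1 spreading method:
Δσ = qB/(B+z) = 244×4/(4+5.1) = 107.25 kPa
Final effective stress: σ'_f = σ'_0 + Δσ = 107 + 107.25 = 214.25 kPa.
Normally consolidated clay, so the full stress increment lies on the virgin compression line:
S_c = C_c·H/(1+e₀)·log₁₀(σ'_f/σ'_0) = 0.39×5.8/(1+1.22)×log₁₀(214.25/107)
    = 1.0189 × 0.30154 = 0.3072 m

S_c ≈ 307 mm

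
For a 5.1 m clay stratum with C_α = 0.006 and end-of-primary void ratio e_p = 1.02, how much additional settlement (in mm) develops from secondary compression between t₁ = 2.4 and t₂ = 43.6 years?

Secondary compression: S_s = C_α·H/(1+e_p)·log₁₀(t₂/t₁)
S_s = 0.006×5.1/(1+1.02)×log₁₀(43.6/2.4)
    = 0.01515 × 1.259 = 0.01908 m

S_s ≈ 19.1 mm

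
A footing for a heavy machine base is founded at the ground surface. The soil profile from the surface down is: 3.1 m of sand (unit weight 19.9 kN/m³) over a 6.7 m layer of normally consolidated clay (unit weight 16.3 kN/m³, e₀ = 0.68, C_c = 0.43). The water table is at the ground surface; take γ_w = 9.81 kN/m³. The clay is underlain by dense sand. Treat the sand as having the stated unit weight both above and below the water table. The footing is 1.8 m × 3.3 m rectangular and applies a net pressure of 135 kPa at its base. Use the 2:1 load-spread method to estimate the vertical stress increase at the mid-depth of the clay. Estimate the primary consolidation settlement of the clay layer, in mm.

Mid-depth of clay below the ground surface: z = 3.1 + 6.7/2 = 6.45 m.
Total vertical stress at mid-clay: σ_v = 19.9×3.1 + 16.3×3.35 = 116.3 kPa.
Pore pressure: u = 9.81×(6.45 − 0) = 63.275 kPa.
Initial effective stress: σ'_0 = σ_v − u = 116.3 − 63.275 = 53.025 kPa.
Stress increase at mid-clay by the 2:1 spreading method:
Δσ = qBL/((B+z)(L+z)) = 135×1.8×3.3/((1.8+6.45)(3.3+6.45)) = 9.9692 kPa
Final effective stress: σ'_f = σ'_0 + Δσ = 53.025 + 9.9692 = 62.994 kPa.
Normally consolidated clay, so the full stress increment lies on the virgin compression line:
S_c = C_c·H/(1+e₀)·log₁₀(σ'_f/σ'_0) = 0.43×6.7/(1+0.68)×log₁₀(62.994/53.025)
    = 1.7149 × 0.074819 = 0.1283 m

S_c ≈ 128 mm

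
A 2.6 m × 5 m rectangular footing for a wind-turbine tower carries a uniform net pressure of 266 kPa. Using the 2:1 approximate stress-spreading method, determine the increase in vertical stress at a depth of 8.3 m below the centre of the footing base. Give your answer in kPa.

Δσ_z ≈ 23.9 kPa

By the 2:1 method the load spreads at 1 horizontal : 2 vertical, so at depth z the loaded area has grown by z in each plan dimension:
Δσ = qBL/((B+z)(L+z)) = 266×2.6×5/((2.6+8.3)(5+8.3)) = 23.853 kPa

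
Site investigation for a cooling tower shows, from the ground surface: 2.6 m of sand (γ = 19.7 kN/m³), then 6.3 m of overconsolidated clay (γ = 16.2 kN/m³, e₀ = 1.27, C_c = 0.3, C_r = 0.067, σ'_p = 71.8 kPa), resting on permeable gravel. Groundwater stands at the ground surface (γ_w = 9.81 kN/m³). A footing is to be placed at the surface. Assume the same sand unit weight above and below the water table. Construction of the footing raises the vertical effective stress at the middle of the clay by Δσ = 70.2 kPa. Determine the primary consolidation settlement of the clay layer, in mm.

S_c ≈ 210 mm

Mid-depth of clay below the ground surface: z = 2.6 + 6.3/2 = 5.75 m.
Total vertical stress at mid-clay: σ_v = 19.7×2.6 + 16.2×3.15 = 102.25 kPa.
Pore pressure: u = 9.81×(5.75 − 0) = 56.408 kPa.
Initial effective stress: σ'_0 = σ_v − u = 102.25 − 56.408 = 45.842 kPa.
Final effective stress: σ'_f = 45.842 + 70.2 = 116.04 kPa.
σ'_f = 116.04 > σ'_p = 71.8 kPa, so the stress path crosses the preconsolidation pressure — recompression up to σ'_p, then virgin compression beyond:
S_c = H/(1+e₀)·[C_r·log₁₀(σ'_p/σ'_0) + C_c·log₁₀(σ'_f/σ'_p)]
    = 6.3/2.27 × [0.067×log₁₀(71.8/45.842) + 0.3×log₁₀(116.04/71.8)]
    = 2.7753 × [0.013056 + 0.062545] = 0.2098 m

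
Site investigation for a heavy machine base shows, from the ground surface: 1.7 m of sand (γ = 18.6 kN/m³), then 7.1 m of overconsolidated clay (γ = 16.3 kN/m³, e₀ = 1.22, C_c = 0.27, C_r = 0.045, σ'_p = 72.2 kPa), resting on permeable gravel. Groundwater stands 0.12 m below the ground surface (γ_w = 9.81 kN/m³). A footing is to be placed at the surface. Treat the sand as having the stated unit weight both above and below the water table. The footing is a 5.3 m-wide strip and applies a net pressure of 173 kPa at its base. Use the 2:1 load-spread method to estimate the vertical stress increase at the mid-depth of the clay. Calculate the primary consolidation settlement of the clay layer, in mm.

Mid-depth of clay below the ground surface: z = 1.7 + 7.1/2 = 5.25 m.
Total vertical stress at mid-clay: σ_v = 18.6×1.7 + 16.3×3.55 = 89.485 kPa.
Pore pressure: u = 9.81×(5.25 − 0.12) = 50.325 kPa.
Initial effective stress: σ'_0 = σ_v − u = 89.485 − 50.325 = 39.16 kPa.
Stress increase at mid-clay by the 2:1 spreading method:
Δσ = qB/(B+z) = 173×5.3/(5.3+5.25) = 86.91 kPa
Final effective stress: σ'_f = 39.16 + 86.91 = 126.07 kPa.
σ'_f = 126.07 > σ'_p = 72.2 kPa, so the stress path crosses the preconsolidation pressure — recompression up to σ'_p, then virgin compression beyond:
S_c = H/(1+e₀)·[C_r·log₁₀(σ'_p/σ'_0) + C_c·log₁₀(σ'_f/σ'_p)]
    = 7.1/2.22 × [0.045×log₁₀(72.2/39.16) + 0.27×log₁₀(126.07/72.2)]
    = 3.1982 × [0.011956 + 0.06536] = 0.2473 m

S_c ≈ 247 mm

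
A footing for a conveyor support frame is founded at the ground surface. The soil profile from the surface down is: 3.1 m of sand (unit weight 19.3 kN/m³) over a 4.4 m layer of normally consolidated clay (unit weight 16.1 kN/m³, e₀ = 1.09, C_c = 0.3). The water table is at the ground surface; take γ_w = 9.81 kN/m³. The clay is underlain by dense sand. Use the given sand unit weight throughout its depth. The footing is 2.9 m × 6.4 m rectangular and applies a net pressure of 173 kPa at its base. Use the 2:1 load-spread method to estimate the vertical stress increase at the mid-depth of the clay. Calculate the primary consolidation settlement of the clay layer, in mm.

Mid-depth of clay below the ground surface: z = 3.1 + 4.4/2 = 5.3 m.
Total vertical stress at mid-clay: σ_v = 19.3×3.1 + 16.1×2.2 = 95.25 kPa.
Pore pressure: u = 9.81×(5.3 − 0) = 51.993 kPa.
Initial effective stress: σ'_0 = σ_v − u = 95.25 − 51.993 = 43.257 kPa.
Stress increase at mid-clay by the 2:1 spreading method:
Δσ = qBL/((B+z)(L+z)) = 173×2.9×6.4/((2.9+5.3)(6.4+5.3)) = 33.468 kPa
Final effective stress: σ'_f = σ'_0 + Δσ = 43.257 + 33.468 = 76.725 kPa.
Normally consolidated clay, so the full stress increment lies on the virgin compression line:
S_c = C_c·H/(1+e₀)·log₁₀(σ'_f/σ'_0) = 0.3×4.4/(1+1.09)×log₁₀(76.725/43.257)
    = 0.63158 × 0.24888 = 0.1572 m

S_c ≈ 157 mm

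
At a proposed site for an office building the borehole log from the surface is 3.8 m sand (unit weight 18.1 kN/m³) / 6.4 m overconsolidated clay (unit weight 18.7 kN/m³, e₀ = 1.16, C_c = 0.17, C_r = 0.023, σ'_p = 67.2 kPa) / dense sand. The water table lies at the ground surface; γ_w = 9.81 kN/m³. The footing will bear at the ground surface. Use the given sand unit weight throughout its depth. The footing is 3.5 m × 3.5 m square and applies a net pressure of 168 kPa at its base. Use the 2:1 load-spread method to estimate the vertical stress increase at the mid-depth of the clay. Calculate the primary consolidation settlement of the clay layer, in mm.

Mid-depth of clay below the ground surface: z = 3.8 + 6.4/2 = 7 m.
Total vertical stress at mid-clay: σ_v = 18.1×3.8 + 18.7×3.2 = 128.62 kPa.
Pore pressure: u = 9.81×(7 − 0) = 68.67 kPa.
Initial effective stress: σ'_0 = σ_v − u = 128.62 − 68.67 = 59.95 kPa.
Stress increase at mid-clay by the 2:1 spreading method:
Δσ = qBL/((B+z)(L+z)) = 168×3.5×3.5/((3.5+7)(3.5+7)) = 18.667 kPa
Final effective stress: σ'_f = 59.95 + 18.667 = 78.617 kPa.
σ'_f = 78.617 > σ'_p = 67.2 kPa, so the stress path crosses the preconsolidation pressure — recompression up to σ'_p, then virgin compression beyond:
S_c = H/(1+e₀)·[C_r·log₁₀(σ'_p/σ'_0) + C_c·log₁₀(σ'_f/σ'_p)]
    = 6.4/2.16 × [0.023×log₁₀(67.2/59.95) + 0.17×log₁₀(78.617/67.2)]
    = 2.963 × [0.0011403 + 0.011585] = 0.03771 m

S_c ≈ 37.7 mm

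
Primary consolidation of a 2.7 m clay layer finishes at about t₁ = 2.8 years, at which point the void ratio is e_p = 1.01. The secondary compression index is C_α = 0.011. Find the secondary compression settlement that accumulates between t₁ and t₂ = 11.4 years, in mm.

S_s ≈ 9.01 mm

Secondary compression: S_s = C_α·H/(1+e_p)·log₁₀(t₂/t₁)
S_s = 0.011×2.7/(1+1.01)×log₁₀(11.4/2.8)
    = 0.01478 × 0.6097 = 0.00901 m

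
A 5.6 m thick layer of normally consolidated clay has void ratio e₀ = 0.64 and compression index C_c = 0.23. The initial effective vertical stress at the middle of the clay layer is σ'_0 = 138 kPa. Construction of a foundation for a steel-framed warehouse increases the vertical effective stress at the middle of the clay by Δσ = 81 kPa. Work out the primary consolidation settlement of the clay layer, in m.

Final effective stress: σ'_f = σ'_0 + Δσ = 138 + 81 = 219 kPa.
Normally consolidated clay, so the full stress increment lies on the virgin compression line:
S_c = C_c·H/(1+e₀)·log₁₀(σ'_f/σ'_0) = 0.23×5.6/(1+0.64)×log₁₀(219/138)
    = 0.78537 × 0.20057 = 0.1575 m

S_c ≈ 0.158 m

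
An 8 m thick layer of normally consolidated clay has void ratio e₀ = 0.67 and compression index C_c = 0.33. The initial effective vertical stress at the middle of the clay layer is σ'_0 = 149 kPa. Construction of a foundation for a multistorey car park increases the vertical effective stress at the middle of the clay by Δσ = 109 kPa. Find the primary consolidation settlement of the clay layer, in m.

S_c ≈ 0.377 m

Final effective stress: σ'_f = σ'_0 + Δσ = 149 + 109 = 258 kPa.
Normally consolidated clay, so the full stress increment lies on the virgin compression line:
S_c = C_c·H/(1+e₀)·log₁₀(σ'_f/σ'_0) = 0.33×8/(1+0.67)×log₁₀(258/149)
    = 1.5808 × 0.23843 = 0.3769 m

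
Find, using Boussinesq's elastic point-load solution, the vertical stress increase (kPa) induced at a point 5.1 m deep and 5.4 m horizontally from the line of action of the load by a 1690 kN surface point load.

Δσ_z ≈ 4.73 kPa

Boussinesq vertical stress below a point load on an elastic half-space:
Δσ_z = 3P/(2πz²) · [1 + (r/z)²]^(−5/2)
r/z = 5.4/5.1 = 1.0588; [1+(r/z)²]^(−5/2) = 0.15261.
Δσ_z = 3×1690/(2π×5.1²) × 0.15261 = 31.023 × 0.15261 = 4.734 kPa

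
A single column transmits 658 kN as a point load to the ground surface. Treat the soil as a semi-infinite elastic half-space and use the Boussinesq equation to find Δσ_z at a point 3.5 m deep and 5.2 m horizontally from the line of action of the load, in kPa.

Boussinesq vertical stress below a point load on an elastic half-space:
Δσ_z = 3P/(2πz²) · [1 + (r/z)²]^(−5/2)
r/z = 5.2/3.5 = 1.4857; [1+(r/z)²]^(−5/2) = 0.054279.
Δσ_z = 3×658/(2π×3.5²) × 0.054279 = 25.647 × 0.054279 = 1.392 kPa

Δσ_z ≈ 1.39 kPa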